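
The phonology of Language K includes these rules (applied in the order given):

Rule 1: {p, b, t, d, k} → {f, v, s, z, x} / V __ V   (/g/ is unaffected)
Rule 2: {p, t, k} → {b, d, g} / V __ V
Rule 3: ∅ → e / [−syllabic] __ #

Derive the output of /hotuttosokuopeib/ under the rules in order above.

hosuttosoxuofeibe

Rule 1 (intervocalic spirantization): /t/ is a stop between vowels /o/ and /u/, so it spirantizes to the fricative [s]. /k/ is a stop between vowels /o/ and /u/, so it spirantizes to the fricative [x]. /p/ is a stop between vowels /o/ and /e/, so it spirantizes to the fricative [f]. /hotuttosokuopeib/ → hosuttosoxuofeib.
Rule 2 (intervocalic voicing): no segment meets the environment; /hosuttosoxuofeib/ is unchanged.
Rule 3 (final e-epenthesis): the form ends in the consonant /b/, so [e] is inserted word-finally. /hosuttosoxuofeib/ → hosuttosoxuofeibe.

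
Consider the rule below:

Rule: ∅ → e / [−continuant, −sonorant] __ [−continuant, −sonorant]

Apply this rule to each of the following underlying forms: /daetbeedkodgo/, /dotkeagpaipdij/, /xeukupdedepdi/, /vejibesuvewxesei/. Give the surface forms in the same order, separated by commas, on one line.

daetebeedekodego, dotekeagepaipedij, xeukupededepedi, vejibesuvewxesei

/daetbeedkodgo/: /t/ and /b/ form a stop–stop cluster, so [e] is inserted between them. /d/ and /k/ form a stop–stop cluster, so [e] is inserted between them. /d/ and /g/ form a stop–stop cluster, so [e] is inserted between them. → [daetebeedekodego].
/dotkeagpaipdij/: /t/ and /k/ form a stop–stop cluster, so [e] is inserted between them. /g/ and /p/ form a stop–stop cluster, so [e] is inserted between them. /p/ and /d/ form a stop–stop cluster, so [e] is inserted between them. → [dotekeagepaipedij].
/xeukupdedepdi/: /p/ and /d/ form a stop–stop cluster, so [e] is inserted between them. /p/ and /d/ form a stop–stop cluster, so [e] is inserted between them. → [xeukupededepedi].
/vejibesuvewxesei/: the rule's environment is not met; surfaces unchanged as [vejibesuvewxesei].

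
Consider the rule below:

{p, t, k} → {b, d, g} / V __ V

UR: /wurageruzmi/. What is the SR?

No segment of /wurageruzmi/ meets the structural description of the rule, so the form surfaces unchanged.

wurageruzmi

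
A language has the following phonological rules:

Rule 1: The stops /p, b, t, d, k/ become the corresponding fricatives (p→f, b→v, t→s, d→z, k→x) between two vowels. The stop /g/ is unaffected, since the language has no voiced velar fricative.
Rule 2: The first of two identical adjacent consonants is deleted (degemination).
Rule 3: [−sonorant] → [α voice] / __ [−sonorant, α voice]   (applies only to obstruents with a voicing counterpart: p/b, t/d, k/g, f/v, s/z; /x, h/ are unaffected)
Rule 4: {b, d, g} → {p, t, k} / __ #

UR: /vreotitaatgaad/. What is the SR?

vreosisaadgaat

Rule 1 (intervocalic spirantization): /t/ is a stop between vowels /o/ and /i/, so it spirantizes to the fricative [s]. /t/ is a stop between vowels /i/ and /a/, so it spirantizes to the fricative [s]. /vreotitaatgaad/ → vreosisaatgaad.
Rule 2 (degemination): no segment meets the environment; /vreosisaatgaad/ is unchanged.
Rule 3 (regressive voicing assimilation): /t/ precedes the voiced obstruent /g/, so it voices to [d] by assimilation. /vreosisaatgaad/ → vreosisaadgaad.
Rule 4 (final devoicing): /d/ is a voiced stop in word-final position, so it devoices to [t]. /vreosisaadgaad/ → vreosisaadgaat.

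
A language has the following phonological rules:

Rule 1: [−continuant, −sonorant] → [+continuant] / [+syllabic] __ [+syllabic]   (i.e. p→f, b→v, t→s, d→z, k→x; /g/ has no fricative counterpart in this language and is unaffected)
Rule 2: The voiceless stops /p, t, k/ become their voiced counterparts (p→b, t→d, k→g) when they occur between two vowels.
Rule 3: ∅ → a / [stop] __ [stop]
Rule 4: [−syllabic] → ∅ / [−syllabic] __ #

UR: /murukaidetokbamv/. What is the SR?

Rule 1 (intervocalic spirantization): /k/ is a stop between vowels /u/ and /a/, so it spirantizes to the fricative [x]. /d/ is a stop between vowels /i/ and /e/, so it spirantizes to the fricative [z]. /t/ is a stop between vowels /e/ and /o/, so it spirantizes to the fricative [s]. /murukaidetokbamv/ → muruxaizesokbamv.
Rule 2 (intervocalic voicing): no segment meets the environment; /muruxaizesokbamv/ is unchanged.
Rule 3 (stop-cluster a-epenthesis): /k/ and /b/ form a stop–stop cluster, so [a] is inserted between them. /muruxaizesokbamv/ → muruxaizesokabamv.
Rule 4 (final cluster simplification): /v/ is the second consonant of a word-final cluster /mv/, so it deletes. /muruxaizesokabamv/ → muruxaizesokabam.

muruxaizesokabam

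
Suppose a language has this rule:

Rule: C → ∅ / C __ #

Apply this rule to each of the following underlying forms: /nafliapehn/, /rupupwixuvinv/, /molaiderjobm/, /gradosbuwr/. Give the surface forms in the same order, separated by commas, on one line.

/nafliapehn/: /n/ is the second consonant of a word-final cluster /hn/, so it deletes. → [nafliapeh].
/rupupwixuvinv/: /v/ is the second consonant of a word-final cluster /nv/, so it deletes. → [rupupwixuvin].
/molaiderjobm/: /m/ is the second consonant of a word-final cluster /bm/, so it deletes. → [molaiderjob].
/gradosbuwr/: /r/ is the second consonant of a word-final cluster /wr/, so it deletes. → [gradosbuw].

nafliapeh, rupupwixuvin, molaiderjob, gradosbuw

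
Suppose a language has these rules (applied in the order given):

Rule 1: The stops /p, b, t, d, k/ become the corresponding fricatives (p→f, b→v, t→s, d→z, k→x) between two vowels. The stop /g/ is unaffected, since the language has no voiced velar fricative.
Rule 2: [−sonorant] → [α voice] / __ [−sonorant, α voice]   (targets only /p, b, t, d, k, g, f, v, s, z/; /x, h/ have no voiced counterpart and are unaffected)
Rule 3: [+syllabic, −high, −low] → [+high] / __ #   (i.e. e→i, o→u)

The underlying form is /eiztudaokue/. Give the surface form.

Rule 1 (intervocalic spirantization): /d/ is a stop between vowels /u/ and /a/, so it spirantizes to the fricative [z]. /k/ is a stop between vowels /o/ and /u/, so it spirantizes to the fricative [x]. /eiztudaokue/ → eiztuzaoxue.
Rule 2 (regressive voicing assimilation): /z/ precedes the voiceless obstruent /t/, so it devoices to [s] by assimilation. /eiztuzaoxue/ → eistuzaoxue.
Rule 3 (final vowel raising): /e/ is a mid vowel in word-final position, so it raises to [i]. /eistuzaoxue/ → eistuzaoxui.

eistuzaoxui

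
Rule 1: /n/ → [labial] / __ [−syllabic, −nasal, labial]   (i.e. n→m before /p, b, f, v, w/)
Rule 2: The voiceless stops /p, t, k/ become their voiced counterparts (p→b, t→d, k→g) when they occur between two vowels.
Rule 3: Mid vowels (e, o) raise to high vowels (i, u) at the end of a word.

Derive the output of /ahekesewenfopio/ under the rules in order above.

ahegesewemfobiu

Rule 1 (nasal place assimilation): /n/ precedes the labial consonant /f/, so it assimilates in place to [m]. /ahekesewenfopio/ → ahekesewemfopio.
Rule 2 (intervocalic voicing): /k/ is a voiceless stop between vowels /e/ and /e/, so it voices to [g]. /p/ is a voiceless stop between vowels /o/ and /i/, so it voices to [b]. /ahekesewemfopio/ → ahegesewemfobio.
Rule 3 (final vowel raising): /o/ is a mid vowel in word-final position, so it raises to [u]. /ahegesewemfobio/ → ahegesewemfobiu.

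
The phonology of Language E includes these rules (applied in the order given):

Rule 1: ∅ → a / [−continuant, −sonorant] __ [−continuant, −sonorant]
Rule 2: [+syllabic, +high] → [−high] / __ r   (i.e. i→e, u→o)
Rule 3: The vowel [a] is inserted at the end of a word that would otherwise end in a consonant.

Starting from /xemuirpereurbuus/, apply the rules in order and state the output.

Rule 1 (stop-cluster a-epenthesis): no segment meets the environment; /xemuirpereurbuus/ is unchanged.
Rule 2 (pre-rhotic lowering): /i/ is a high vowel immediately before /r/, so it lowers to [e]. /u/ is a high vowel immediately before /r/, so it lowers to [o]. /xemuirpereurbuus/ → xemuerpereorbuus.
Rule 3 (final a-epenthesis): the form ends in the consonant /s/, so [a] is inserted word-finally. /xemuerpereorbuus/ → xemuerpereorbuusa.

xemuerpereorbuusa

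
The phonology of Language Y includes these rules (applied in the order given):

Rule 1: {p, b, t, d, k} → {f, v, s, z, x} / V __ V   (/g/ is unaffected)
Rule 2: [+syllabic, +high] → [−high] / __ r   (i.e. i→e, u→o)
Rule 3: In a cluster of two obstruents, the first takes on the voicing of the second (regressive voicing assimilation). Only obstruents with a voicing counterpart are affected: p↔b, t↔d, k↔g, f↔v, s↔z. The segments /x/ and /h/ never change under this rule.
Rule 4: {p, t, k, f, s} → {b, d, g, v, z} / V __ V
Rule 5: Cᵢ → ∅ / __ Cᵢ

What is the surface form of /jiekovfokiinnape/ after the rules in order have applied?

jiexofoxiinave

Rule 1 (intervocalic spirantization): /k/ is a stop between vowels /e/ and /o/, so it spirantizes to the fricative [x]. /k/ is a stop between vowels /o/ and /i/, so it spirantizes to the fricative [x]. /p/ is a stop between vowels /a/ and /e/, so it spirantizes to the fricative [f]. /jiekovfokiinnape/ → jiexovfoxiinnafe.
Rule 2 (pre-rhotic lowering): no segment meets the environment; /jiexovfoxiinnafe/ is unchanged.
Rule 3 (regressive voicing assimilation): /v/ precedes the voiceless obstruent /f/, so it devoices to [f] by assimilation. /jiexovfoxiinnafe/ → jiexoffoxiinnafe.
Rule 4 (intervocalic voicing): /f/ is a voiceless obstruent between vowels /a/ and /e/, so it voices to [v]. /jiexoffoxiinnafe/ → jiexoffoxiinnave.
Rule 5 (degemination): /ff/ is a geminate; the first /f/ deletes. /nn/ is a geminate; the first /n/ deletes. /jiexoffoxiinnave/ → jiexofoxiinave.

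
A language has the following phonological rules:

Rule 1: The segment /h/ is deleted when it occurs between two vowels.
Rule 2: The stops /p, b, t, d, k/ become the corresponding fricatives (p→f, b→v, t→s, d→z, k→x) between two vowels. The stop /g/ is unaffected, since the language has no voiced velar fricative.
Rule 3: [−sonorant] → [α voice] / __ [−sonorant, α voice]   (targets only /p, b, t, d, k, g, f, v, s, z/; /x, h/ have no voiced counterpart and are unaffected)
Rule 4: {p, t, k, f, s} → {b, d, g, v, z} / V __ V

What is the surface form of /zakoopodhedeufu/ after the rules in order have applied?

Rule 1 (intervocalic h-deletion): no segment meets the environment; /zakoopodhedeufu/ is unchanged.
Rule 2 (intervocalic spirantization): /k/ is a stop between vowels /a/ and /o/, so it spirantizes to the fricative [x]. /p/ is a stop between vowels /o/ and /o/, so it spirantizes to the fricative [f]. /d/ is a stop between vowels /e/ and /e/, so it spirantizes to the fricative [z]. /zakoopodhedeufu/ → zaxoofodhezeufu.
Rule 3 (regressive voicing assimilation): /d/ precedes the voiceless obstruent /h/, so it devoices to [t] by assimilation. /zaxoofodhezeufu/ → zaxoofothezeufu.
Rule 4 (intervocalic voicing): /f/ is a voiceless obstruent between vowels /o/ and /o/, so it voices to [v]. /f/ is a voiceless obstruent between vowels /u/ and /u/, so it voices to [v]. /zaxoofothezeufu/ → zaxoovothezeuvu.

zaxoovothezeuvu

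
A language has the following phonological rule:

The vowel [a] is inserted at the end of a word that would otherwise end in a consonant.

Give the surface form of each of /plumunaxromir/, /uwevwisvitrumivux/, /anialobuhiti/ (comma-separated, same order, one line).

/plumunaxromir/: the form ends in the consonant /r/, so [a] is inserted word-finally. → [plumunaxromira].
/uwevwisvitrumivux/: the form ends in the consonant /x/, so [a] is inserted word-finally. → [uwevwisvitrumivuxa].
/anialobuhiti/: the rule's environment is not met; surfaces unchanged as [anialobuhiti].

plumunaxromira, uwevwisvitrumivuxa, anialobuhiti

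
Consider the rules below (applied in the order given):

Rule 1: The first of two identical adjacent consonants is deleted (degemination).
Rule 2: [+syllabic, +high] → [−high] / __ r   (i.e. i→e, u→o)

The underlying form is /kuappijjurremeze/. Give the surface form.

kuapijoremeze

Rule 1 (degemination): /pp/ is a geminate; the first /p/ deletes. /jj/ is a geminate; the first /j/ deletes. /rr/ is a geminate; the first /r/ deletes. /kuappijjurremeze/ → kuapijuremeze.
Rule 2 (pre-rhotic lowering): /u/ is a high vowel immediately before /r/, so it lowers to [o]. /kuapijuremeze/ → kuapijoremeze.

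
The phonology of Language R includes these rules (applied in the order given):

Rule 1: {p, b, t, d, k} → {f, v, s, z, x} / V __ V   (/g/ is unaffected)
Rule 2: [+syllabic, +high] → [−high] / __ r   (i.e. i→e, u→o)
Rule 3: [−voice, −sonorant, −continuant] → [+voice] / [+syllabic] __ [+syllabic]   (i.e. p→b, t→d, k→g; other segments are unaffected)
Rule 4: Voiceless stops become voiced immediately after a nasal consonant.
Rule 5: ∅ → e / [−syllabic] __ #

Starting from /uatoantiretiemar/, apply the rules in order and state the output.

uasoanderesiemare

Rule 1 (intervocalic spirantization): /t/ is a stop between vowels /a/ and /o/, so it spirantizes to the fricative [s]. /t/ is a stop between vowels /e/ and /i/, so it spirantizes to the fricative [s]. /uatoantiretiemar/ → uasoantiresiemar.
Rule 2 (pre-rhotic lowering): /i/ is a high vowel immediately before /r/, so it lowers to [e]. /uasoantiresiemar/ → uasoanteresiemar.
Rule 3 (intervocalic voicing): no segment meets the environment; /uasoanteresiemar/ is unchanged.
Rule 4 (post-nasal voicing): /t/ is a voiceless stop immediately after the nasal /n/, so it voices to [d]. /uasoanteresiemar/ → uasoanderesiemar.
Rule 5 (final e-epenthesis): the form ends in the consonant /r/, so [e] is inserted word-finally. /uasoanderesiemar/ → uasoanderesiemare.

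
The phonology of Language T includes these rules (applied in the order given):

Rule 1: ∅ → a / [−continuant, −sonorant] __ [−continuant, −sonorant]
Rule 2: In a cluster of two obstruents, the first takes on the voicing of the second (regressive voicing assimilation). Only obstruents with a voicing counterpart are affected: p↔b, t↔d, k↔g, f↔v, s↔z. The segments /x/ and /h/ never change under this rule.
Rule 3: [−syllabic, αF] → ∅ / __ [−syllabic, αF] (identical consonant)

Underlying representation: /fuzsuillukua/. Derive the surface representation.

fusuilukua

Rule 1 (stop-cluster a-epenthesis): no segment meets the environment; /fuzsuillukua/ is unchanged.
Rule 2 (regressive voicing assimilation): /z/ precedes the voiceless obstruent /s/, so it devoices to [s] by assimilation. /fuzsuillukua/ → fussuillukua.
Rule 3 (degemination): /ss/ is a geminate; the first /s/ deletes. /ll/ is a geminate; the first /l/ deletes. /fussuillukua/ → fusuilukua.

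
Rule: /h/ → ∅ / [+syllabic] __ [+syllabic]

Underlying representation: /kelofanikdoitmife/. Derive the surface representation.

kelofanikdoitmife

No segment of /kelofanikdoitmife/ meets the structural description of the rule, so the form surfaces unchanged.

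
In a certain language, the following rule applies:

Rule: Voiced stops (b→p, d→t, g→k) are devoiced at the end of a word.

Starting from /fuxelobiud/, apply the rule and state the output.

/d/ is a voiced stop in word-final position, so it devoices to [t].
Surface form: [fuxelobiut].

fuxelobiut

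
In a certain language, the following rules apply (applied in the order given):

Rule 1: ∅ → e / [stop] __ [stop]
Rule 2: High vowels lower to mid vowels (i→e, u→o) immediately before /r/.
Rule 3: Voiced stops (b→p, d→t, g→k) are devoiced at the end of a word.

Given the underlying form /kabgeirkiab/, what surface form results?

Rule 1 (stop-cluster e-epenthesis): /b/ and /g/ form a stop–stop cluster, so [e] is inserted between them. /kabgeirkiab/ → kabegeirkiab.
Rule 2 (pre-rhotic lowering): /i/ is a high vowel immediately before /r/, so it lowers to [e]. /kabegeirkiab/ → kabegeerkiab.
Rule 3 (final devoicing): /b/ is a voiced stop in word-final position, so it devoices to [p]. /kabegeerkiab/ → kabegeerkiap.

kabegeerkiap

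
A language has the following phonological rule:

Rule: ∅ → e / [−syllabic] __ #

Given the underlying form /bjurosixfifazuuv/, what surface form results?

the form ends in the consonant /v/, so [e] is inserted word-finally.
Surface form: [bjurosixfifazuuve].

bjurosixfifazuuve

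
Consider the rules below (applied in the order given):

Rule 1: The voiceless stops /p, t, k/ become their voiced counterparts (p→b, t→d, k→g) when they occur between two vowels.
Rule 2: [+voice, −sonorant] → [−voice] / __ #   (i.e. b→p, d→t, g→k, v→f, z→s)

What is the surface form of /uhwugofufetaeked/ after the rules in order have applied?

uhwugofufedaeget

Rule 1 (intervocalic voicing): /t/ is a voiceless stop between vowels /e/ and /a/, so it voices to [d]. /k/ is a voiceless stop between vowels /e/ and /e/, so it voices to [g]. /uhwugofufetaeked/ → uhwugofufedaeged.
Rule 2 (final devoicing): /d/ is a voiced obstruent in word-final position, so it devoices to [t]. /uhwugofufedaeged/ → uhwugofufedaeget.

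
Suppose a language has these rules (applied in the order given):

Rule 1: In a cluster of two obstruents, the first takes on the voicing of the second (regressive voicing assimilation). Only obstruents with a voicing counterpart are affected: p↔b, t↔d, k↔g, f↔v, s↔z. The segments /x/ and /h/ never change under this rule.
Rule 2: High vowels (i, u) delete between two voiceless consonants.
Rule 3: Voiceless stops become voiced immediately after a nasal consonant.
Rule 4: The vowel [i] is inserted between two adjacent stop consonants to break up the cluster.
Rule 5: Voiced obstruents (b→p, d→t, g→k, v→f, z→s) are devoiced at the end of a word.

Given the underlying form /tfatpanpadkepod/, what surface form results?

tfatipanbatikepot

Rule 1 (regressive voicing assimilation): /d/ precedes the voiceless obstruent /k/, so it devoices to [t] by assimilation. /tfatpanpadkepod/ → tfatpanpatkepod.
Rule 2 (high vowel syncope): no segment meets the environment; /tfatpanpatkepod/ is unchanged.
Rule 3 (post-nasal voicing): /p/ is a voiceless stop immediately after the nasal /n/, so it voices to [b]. /tfatpanpatkepod/ → tfatpanbatkepod.
Rule 4 (stop-cluster i-epenthesis): /t/ and /p/ form a stop–stop cluster, so [i] is inserted between them. /t/ and /k/ form a stop–stop cluster, so [i] is inserted between them. /tfatpanbatkepod/ → tfatipanbatikepod.
Rule 5 (final devoicing): /d/ is a voiced obstruent in word-final position, so it devoices to [t]. /tfatipanbatikepod/ → tfatipanbatikepot.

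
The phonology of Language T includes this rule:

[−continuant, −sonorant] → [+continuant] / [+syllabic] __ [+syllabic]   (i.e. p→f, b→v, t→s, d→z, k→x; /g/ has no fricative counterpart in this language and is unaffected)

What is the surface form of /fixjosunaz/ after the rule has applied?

fixjosunaz

No segment of /fixjosunaz/ meets the structural description of the rule, so the form surfaces unchanged.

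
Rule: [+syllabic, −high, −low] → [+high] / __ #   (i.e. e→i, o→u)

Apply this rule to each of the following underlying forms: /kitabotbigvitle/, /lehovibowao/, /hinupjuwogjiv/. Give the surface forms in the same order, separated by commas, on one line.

kitabotbigvitli, lehovibowau, hinupjuwogjiv

/kitabotbigvitle/: /e/ is a mid vowel in word-final position, so it raises to [i]. → [kitabotbigvitli].
/lehovibowao/: /o/ is a mid vowel in word-final position, so it raises to [u]. → [lehovibowau].
/hinupjuwogjiv/: the rule's environment is not met; surfaces unchanged as [hinupjuwogjiv].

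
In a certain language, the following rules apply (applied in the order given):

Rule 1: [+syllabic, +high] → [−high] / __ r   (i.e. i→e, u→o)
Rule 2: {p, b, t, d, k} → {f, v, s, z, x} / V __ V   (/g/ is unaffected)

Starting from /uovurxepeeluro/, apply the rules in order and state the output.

uovorxefeeloro

Rule 1 (pre-rhotic lowering): /u/ is a high vowel immediately before /r/, so it lowers to [o]. /u/ is a high vowel immediately before /r/, so it lowers to [o]. /uovurxepeeluro/ → uovorxepeeloro.
Rule 2 (intervocalic spirantization): /p/ is a stop between vowels /e/ and /e/, so it spirantizes to the fricative [f]. /uovorxepeeloro/ → uovorxefeeloro.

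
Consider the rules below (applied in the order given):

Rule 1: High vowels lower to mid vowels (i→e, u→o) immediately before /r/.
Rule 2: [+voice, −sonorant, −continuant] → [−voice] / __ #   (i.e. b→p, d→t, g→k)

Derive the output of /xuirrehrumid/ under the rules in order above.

xuerrehrumit

Rule 1 (pre-rhotic lowering): /i/ is a high vowel immediately before /r/, so it lowers to [e]. /xuirrehrumid/ → xuerrehrumid.
Rule 2 (final devoicing): /d/ is a voiced stop in word-final position, so it devoices to [t]. /xuerrehrumid/ → xuerrehrumit.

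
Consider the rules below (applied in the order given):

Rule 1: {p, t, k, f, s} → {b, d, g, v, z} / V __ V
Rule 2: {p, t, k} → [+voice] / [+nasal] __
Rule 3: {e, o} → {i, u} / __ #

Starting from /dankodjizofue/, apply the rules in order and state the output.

dangodjizovui

Rule 1 (intervocalic voicing): /f/ is a voiceless obstruent between vowels /o/ and /u/, so it voices to [v]. /dankodjizofue/ → dankodjizovue.
Rule 2 (post-nasal voicing): /k/ is a voiceless stop immediately after the nasal /n/, so it voices to [g]. /dankodjizovue/ → dangodjizovue.
Rule 3 (final vowel raising): /e/ is a mid vowel in word-final position, so it raises to [i]. /dangodjizovue/ → dangodjizovui.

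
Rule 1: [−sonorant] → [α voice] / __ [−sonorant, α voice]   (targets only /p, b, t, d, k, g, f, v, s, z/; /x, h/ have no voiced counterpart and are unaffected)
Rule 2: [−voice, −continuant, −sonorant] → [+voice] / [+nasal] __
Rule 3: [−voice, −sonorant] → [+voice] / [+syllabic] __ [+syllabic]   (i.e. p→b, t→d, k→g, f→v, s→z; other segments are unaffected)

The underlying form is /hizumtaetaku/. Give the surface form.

Rule 1 (regressive voicing assimilation): no segment meets the environment; /hizumtaetaku/ is unchanged.
Rule 2 (post-nasal voicing): /t/ is a voiceless stop immediately after the nasal /m/, so it voices to [d]. /hizumtaetaku/ → hizumdaetaku.
Rule 3 (intervocalic voicing): /t/ is a voiceless obstruent between vowels /e/ and /a/, so it voices to [d]. /k/ is a voiceless obstruent between vowels /a/ and /u/, so it voices to [g]. /hizumdaetaku/ → hizumdaedagu.

hizumdaedagu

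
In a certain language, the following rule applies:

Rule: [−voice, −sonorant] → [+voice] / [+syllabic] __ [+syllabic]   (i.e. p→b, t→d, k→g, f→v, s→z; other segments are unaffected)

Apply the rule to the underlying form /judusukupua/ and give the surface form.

/s/ is a voiceless obstruent between vowels /u/ and /u/, so it voices to [z].
/k/ is a voiceless obstruent between vowels /u/ and /u/, so it voices to [g].
/p/ is a voiceless obstruent between vowels /u/ and /u/, so it voices to [b].
Surface form: [juduzugubua].

juduzugubua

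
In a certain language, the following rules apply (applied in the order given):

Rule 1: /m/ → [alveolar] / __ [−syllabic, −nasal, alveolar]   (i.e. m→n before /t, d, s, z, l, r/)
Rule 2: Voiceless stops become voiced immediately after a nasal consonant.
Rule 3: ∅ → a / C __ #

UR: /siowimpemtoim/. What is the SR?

siowimbendoima

Rule 1 (nasal place assimilation): /m/ precedes the alveolar consonant /t/, so it assimilates in place to [n]. /siowimpemtoim/ → siowimpentoim.
Rule 2 (post-nasal voicing): /p/ is a voiceless stop immediately after the nasal /m/, so it voices to [b]. /t/ is a voiceless stop immediately after the nasal /n/, so it voices to [d]. /siowimpentoim/ → siowimbendoim.
Rule 3 (final a-epenthesis): the form ends in the consonant /m/, so [a] is inserted word-finally. /siowimbendoim/ → siowimbendoima.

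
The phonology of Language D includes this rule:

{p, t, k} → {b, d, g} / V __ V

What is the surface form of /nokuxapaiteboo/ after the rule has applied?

/k/ is a voiceless stop between vowels /o/ and /u/, so it voices to [g].
/p/ is a voiceless stop between vowels /a/ and /a/, so it voices to [b].
/t/ is a voiceless stop between vowels /i/ and /e/, so it voices to [d].
Surface form: [noguxabaideboo].

noguxabaideboo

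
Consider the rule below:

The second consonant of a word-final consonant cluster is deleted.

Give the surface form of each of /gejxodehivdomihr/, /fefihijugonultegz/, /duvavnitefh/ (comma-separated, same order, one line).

gejxodehivdomih, fefihijugonulteg, duvavnitef

/gejxodehivdomihr/: /r/ is the second consonant of a word-final cluster /hr/, so it deletes. → [gejxodehivdomih].
/fefihijugonultegz/: /z/ is the second consonant of a word-final cluster /gz/, so it deletes. → [fefihijugonulteg].
/duvavnitefh/: /h/ is the second consonant of a word-final cluster /fh/, so it deletes. → [duvavnitef].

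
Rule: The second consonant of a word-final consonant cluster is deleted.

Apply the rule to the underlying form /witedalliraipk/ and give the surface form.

witedalliraip

/k/ is the second consonant of a word-final cluster /pk/, so it deletes.
Surface form: [witedalliraip].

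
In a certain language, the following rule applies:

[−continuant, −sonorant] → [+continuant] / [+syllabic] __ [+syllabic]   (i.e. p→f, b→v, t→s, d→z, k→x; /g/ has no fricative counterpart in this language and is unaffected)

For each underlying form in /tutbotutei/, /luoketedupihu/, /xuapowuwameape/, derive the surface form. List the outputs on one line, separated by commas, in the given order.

tutbosusei, luoxesezufihu, xuafowuwameafe

/tutbotutei/: /t/ is a stop between vowels /o/ and /u/, so it spirantizes to the fricative [s]. /t/ is a stop between vowels /u/ and /e/, so it spirantizes to the fricative [s]. → [tutbosusei].
/luoketedupihu/: /k/ is a stop between vowels /o/ and /e/, so it spirantizes to the fricative [x]. /t/ is a stop between vowels /e/ and /e/, so it spirantizes to the fricative [s]. /d/ is a stop between vowels /e/ and /u/, so it spirantizes to the fricative [z]. /p/ is a stop between vowels /u/ and /i/, so it spirantizes to the fricative [f]. → [luoxesezufihu].
/xuapowuwameape/: /p/ is a stop between vowels /a/ and /o/, so it spirantizes to the fricative [f]. /p/ is a stop between vowels /a/ and /e/, so it spirantizes to the fricative [f]. → [xuafowuwameafe].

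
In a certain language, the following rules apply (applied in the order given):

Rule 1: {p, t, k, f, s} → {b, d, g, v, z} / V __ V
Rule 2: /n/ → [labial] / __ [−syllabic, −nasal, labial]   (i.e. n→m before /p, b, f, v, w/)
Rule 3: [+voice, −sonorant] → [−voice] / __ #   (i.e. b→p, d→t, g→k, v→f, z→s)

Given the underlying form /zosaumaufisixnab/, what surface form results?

Rule 1 (intervocalic voicing): /s/ is a voiceless obstruent between vowels /o/ and /a/, so it voices to [z]. /f/ is a voiceless obstruent between vowels /u/ and /i/, so it voices to [v]. /s/ is a voiceless obstruent between vowels /i/ and /i/, so it voices to [z]. /zosaumaufisixnab/ → zozaumauvizixnab.
Rule 2 (nasal place assimilation): no segment meets the environment; /zozaumauvizixnab/ is unchanged.
Rule 3 (final devoicing): /b/ is a voiced obstruent in word-final position, so it devoices to [p]. /zozaumauvizixnab/ → zozaumauvizixnap.

zozaumauvizixnap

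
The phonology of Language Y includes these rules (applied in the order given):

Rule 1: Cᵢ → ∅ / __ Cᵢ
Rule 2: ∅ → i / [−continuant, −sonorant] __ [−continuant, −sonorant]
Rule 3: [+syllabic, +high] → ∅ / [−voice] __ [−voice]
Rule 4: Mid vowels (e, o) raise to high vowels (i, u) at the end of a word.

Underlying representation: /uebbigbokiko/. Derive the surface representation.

Rule 1 (degemination): /bb/ is a geminate; the first /b/ deletes. /uebbigbokiko/ → uebigbokiko.
Rule 2 (stop-cluster i-epenthesis): /g/ and /b/ form a stop–stop cluster, so [i] is inserted between them. /uebigbokiko/ → uebigibokiko.
Rule 3 (high vowel syncope): /i/ is a high vowel flanked by voiceless consonants /k/ and /k/, so it deletes. /uebigibokiko/ → uebigibokko.
Rule 4 (final vowel raising): /o/ is a mid vowel in word-final position, so it raises to [u]. /uebigibokko/ → uebigibokku.

uebigibokku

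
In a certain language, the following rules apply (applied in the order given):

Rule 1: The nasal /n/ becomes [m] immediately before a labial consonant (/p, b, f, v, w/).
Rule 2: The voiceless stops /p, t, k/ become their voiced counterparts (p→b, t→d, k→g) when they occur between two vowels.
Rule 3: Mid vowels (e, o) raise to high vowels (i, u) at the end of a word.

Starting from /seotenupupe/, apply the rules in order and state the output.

seodenububi

Rule 1 (nasal place assimilation): no segment meets the environment; /seotenupupe/ is unchanged.
Rule 2 (intervocalic voicing): /t/ is a voiceless stop between vowels /o/ and /e/, so it voices to [d]. /p/ is a voiceless stop between vowels /u/ and /u/, so it voices to [b]. /p/ is a voiceless stop between vowels /u/ and /e/, so it voices to [b]. /seotenupupe/ → seodenubube.
Rule 3 (final vowel raising): /e/ is a mid vowel in word-final position, so it raises to [i]. /seodenubube/ → seodenububi.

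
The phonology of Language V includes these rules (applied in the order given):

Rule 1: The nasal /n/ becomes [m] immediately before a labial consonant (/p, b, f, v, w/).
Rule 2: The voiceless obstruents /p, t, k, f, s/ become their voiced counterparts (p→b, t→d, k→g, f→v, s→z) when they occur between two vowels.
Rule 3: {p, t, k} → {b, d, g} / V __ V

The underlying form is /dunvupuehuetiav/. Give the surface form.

dumvubuehuediav

Rule 1 (nasal place assimilation): /n/ precedes the labial consonant /v/, so it assimilates in place to [m]. /dunvupuehuetiav/ → dumvupuehuetiav.
Rule 2 (intervocalic voicing): /p/ is a voiceless obstruent between vowels /u/ and /u/, so it voices to [b]. /t/ is a voiceless obstruent between vowels /e/ and /i/, so it voices to [d]. /dumvupuehuetiav/ → dumvubuehuediav.
Rule 3 (intervocalic voicing): no segment meets the environment; /dumvubuehuediav/ is unchanged.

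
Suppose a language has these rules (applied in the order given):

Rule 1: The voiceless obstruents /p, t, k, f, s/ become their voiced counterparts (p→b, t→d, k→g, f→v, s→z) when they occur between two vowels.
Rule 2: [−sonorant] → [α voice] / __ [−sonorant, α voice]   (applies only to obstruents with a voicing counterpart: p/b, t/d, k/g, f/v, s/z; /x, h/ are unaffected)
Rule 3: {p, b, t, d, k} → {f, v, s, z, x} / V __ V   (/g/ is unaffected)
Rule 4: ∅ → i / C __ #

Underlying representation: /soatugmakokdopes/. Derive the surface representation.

Rule 1 (intervocalic voicing): /t/ is a voiceless obstruent between vowels /a/ and /u/, so it voices to [d]. /k/ is a voiceless obstruent between vowels /a/ and /o/, so it voices to [g]. /p/ is a voiceless obstruent between vowels /o/ and /e/, so it voices to [b]. /soatugmakokdopes/ → soadugmagokdobes.
Rule 2 (regressive voicing assimilation): /k/ precedes the voiced obstruent /d/, so it voices to [g] by assimilation. /soadugmagokdobes/ → soadugmagogdobes.
Rule 3 (intervocalic spirantization): /d/ is a stop between vowels /a/ and /u/, so it spirantizes to the fricative [z]. /b/ is a stop between vowels /o/ and /e/, so it spirantizes to the fricative [v]. /soadugmagogdobes/ → soazugmagogdoves.
Rule 4 (final i-epenthesis): the form ends in the consonant /s/, so [i] is inserted word-finally. /soazugmagogdoves/ → soazugmagogdovesi.

soazugmagogdovesi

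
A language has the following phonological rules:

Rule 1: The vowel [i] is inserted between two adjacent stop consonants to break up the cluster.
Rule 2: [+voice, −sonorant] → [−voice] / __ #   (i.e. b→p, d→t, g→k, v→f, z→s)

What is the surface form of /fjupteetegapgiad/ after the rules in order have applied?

fjupiteetegapigiat

Rule 1 (stop-cluster i-epenthesis): /p/ and /t/ form a stop–stop cluster, so [i] is inserted between them. /p/ and /g/ form a stop–stop cluster, so [i] is inserted between them. /fjupteetegapgiad/ → fjupiteetegapigiad.
Rule 2 (final devoicing): /d/ is a voiced obstruent in word-final position, so it devoices to [t]. /fjupiteetegapigiad/ → fjupiteetegapigiat.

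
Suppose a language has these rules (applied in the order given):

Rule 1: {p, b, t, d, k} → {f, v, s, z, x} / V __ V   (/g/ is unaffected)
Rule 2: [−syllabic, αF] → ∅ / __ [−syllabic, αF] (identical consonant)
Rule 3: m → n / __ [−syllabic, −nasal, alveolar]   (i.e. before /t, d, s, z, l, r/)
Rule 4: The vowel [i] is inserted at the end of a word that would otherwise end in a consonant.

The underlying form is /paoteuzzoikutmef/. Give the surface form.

paoseuzoixutmefi

Rule 1 (intervocalic spirantization): /t/ is a stop between vowels /o/ and /e/, so it spirantizes to the fricative [s]. /k/ is a stop between vowels /i/ and /u/, so it spirantizes to the fricative [x]. /paoteuzzoikutmef/ → paoseuzzoixutmef.
Rule 2 (degemination): /zz/ is a geminate; the first /z/ deletes. /paoseuzzoixutmef/ → paoseuzoixutmef.
Rule 3 (nasal place assimilation): no segment meets the environment; /paoseuzoixutmef/ is unchanged.
Rule 4 (final i-epenthesis): the form ends in the consonant /f/, so [i] is inserted word-finally. /paoseuzoixutmef/ → paoseuzoixutmefi.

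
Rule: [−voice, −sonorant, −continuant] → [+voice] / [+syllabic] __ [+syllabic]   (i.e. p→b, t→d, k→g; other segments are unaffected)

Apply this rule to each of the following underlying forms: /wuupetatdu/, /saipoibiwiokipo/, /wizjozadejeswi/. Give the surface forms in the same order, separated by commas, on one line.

wuubedatdu, saiboibiwiogibo, wizjozadejeswi

/wuupetatdu/: /p/ is a voiceless stop between vowels /u/ and /e/, so it voices to [b]. /t/ is a voiceless stop between vowels /e/ and /a/, so it voices to [d]. → [wuubedatdu].
/saipoibiwiokipo/: /p/ is a voiceless stop between vowels /i/ and /o/, so it voices to [b]. /k/ is a voiceless stop between vowels /o/ and /i/, so it voices to [g]. /p/ is a voiceless stop between vowels /i/ and /o/, so it voices to [b]. → [saiboibiwiogibo].
/wizjozadejeswi/: the rule's environment is not met; surfaces unchanged as [wizjozadejeswi].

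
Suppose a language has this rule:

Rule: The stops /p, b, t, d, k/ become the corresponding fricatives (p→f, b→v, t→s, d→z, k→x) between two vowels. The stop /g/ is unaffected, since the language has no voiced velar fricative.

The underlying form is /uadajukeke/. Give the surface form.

/d/ is a stop between vowels /a/ and /a/, so it spirantizes to the fricative [z].
/k/ is a stop between vowels /u/ and /e/, so it spirantizes to the fricative [x].
/k/ is a stop between vowels /e/ and /e/, so it spirantizes to the fricative [x].
Surface form: [uazajuxexe].

uazajuxexe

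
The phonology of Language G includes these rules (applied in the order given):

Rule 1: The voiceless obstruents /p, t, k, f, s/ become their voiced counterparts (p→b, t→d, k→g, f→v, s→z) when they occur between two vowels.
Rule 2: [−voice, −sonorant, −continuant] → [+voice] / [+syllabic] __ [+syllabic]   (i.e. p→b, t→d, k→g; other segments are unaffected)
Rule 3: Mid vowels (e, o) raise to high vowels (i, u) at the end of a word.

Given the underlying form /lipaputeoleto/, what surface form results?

Rule 1 (intervocalic voicing): /p/ is a voiceless obstruent between vowels /i/ and /a/, so it voices to [b]. /p/ is a voiceless obstruent between vowels /a/ and /u/, so it voices to [b]. /t/ is a voiceless obstruent between vowels /u/ and /e/, so it voices to [d]. /t/ is a voiceless obstruent between vowels /e/ and /o/, so it voices to [d]. /lipaputeoleto/ → libabudeoledo.
Rule 2 (intervocalic voicing): no segment meets the environment; /libabudeoledo/ is unchanged.
Rule 3 (final vowel raising): /o/ is a mid vowel in word-final position, so it raises to [u]. /libabudeoledo/ → libabudeoledu.

libabudeoledu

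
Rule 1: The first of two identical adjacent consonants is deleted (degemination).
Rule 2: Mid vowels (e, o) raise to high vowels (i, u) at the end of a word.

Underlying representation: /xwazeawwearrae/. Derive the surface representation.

Rule 1 (degemination): /ww/ is a geminate; the first /w/ deletes. /rr/ is a geminate; the first /r/ deletes. /xwazeawwearrae/ → xwazeawearae.
Rule 2 (final vowel raising): /e/ is a mid vowel in word-final position, so it raises to [i]. /xwazeawearae/ → xwazeawearai.

xwazeawearai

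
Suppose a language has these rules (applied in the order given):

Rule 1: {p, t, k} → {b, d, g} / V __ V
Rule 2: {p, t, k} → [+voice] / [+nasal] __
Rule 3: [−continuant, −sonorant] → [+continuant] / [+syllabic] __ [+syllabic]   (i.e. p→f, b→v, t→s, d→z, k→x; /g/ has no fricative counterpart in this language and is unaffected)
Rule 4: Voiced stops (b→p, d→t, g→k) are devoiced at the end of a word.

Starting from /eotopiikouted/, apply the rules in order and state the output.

eozoviigouzet

Rule 1 (intervocalic voicing): /t/ is a voiceless stop between vowels /o/ and /o/, so it voices to [d]. /p/ is a voiceless stop between vowels /o/ and /i/, so it voices to [b]. /k/ is a voiceless stop between vowels /i/ and /o/, so it voices to [g]. /t/ is a voiceless stop between vowels /u/ and /e/, so it voices to [d]. /eotopiikouted/ → eodobiigouded.
Rule 2 (post-nasal voicing): no segment meets the environment; /eodobiigouded/ is unchanged.
Rule 3 (intervocalic spirantization): /d/ is a stop between vowels /o/ and /o/, so it spirantizes to the fricative [z]. /b/ is a stop between vowels /o/ and /i/, so it spirantizes to the fricative [v]. /d/ is a stop between vowels /u/ and /e/, so it spirantizes to the fricative [z]. /eodobiigouded/ → eozoviigouzed.
Rule 4 (final devoicing): /d/ is a voiced stop in word-final position, so it devoices to [t]. /eozoviigouzed/ → eozoviigouzet.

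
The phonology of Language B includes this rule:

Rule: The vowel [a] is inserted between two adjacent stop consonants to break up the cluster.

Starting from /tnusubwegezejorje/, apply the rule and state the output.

No segment of /tnusubwegezejorje/ meets the structural description of the rule, so the form surfaces unchanged.

tnusubwegezejorje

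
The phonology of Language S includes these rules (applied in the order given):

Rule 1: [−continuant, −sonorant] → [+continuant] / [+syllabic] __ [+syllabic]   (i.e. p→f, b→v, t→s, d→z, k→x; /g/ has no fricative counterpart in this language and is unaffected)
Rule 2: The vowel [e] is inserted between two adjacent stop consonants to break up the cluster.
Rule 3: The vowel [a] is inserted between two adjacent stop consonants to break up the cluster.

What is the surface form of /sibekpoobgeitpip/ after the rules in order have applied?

Rule 1 (intervocalic spirantization): /b/ is a stop between vowels /i/ and /e/, so it spirantizes to the fricative [v]. /sibekpoobgeitpip/ → sivekpoobgeitpip.
Rule 2 (stop-cluster e-epenthesis): /k/ and /p/ form a stop–stop cluster, so [e] is inserted between them. /b/ and /g/ form a stop–stop cluster, so [e] is inserted between them. /t/ and /p/ form a stop–stop cluster, so [e] is inserted between them. /sivekpoobgeitpip/ → sivekepoobegeitepip.
Rule 3 (stop-cluster a-epenthesis): no segment meets the environment; /sivekepoobegeitepip/ is unchanged.

sivekepoobegeitepip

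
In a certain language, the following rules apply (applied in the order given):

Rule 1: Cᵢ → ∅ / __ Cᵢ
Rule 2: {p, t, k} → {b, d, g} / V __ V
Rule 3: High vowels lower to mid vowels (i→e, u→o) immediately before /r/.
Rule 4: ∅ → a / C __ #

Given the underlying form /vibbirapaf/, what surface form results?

Rule 1 (degemination): /bb/ is a geminate; the first /b/ deletes. /vibbirapaf/ → vibirapaf.
Rule 2 (intervocalic voicing): /p/ is a voiceless stop between vowels /a/ and /a/, so it voices to [b]. /vibirapaf/ → vibirabaf.
Rule 3 (pre-rhotic lowering): /i/ is a high vowel immediately before /r/, so it lowers to [e]. /vibirabaf/ → viberabaf.
Rule 4 (final a-epenthesis): the form ends in the consonant /f/, so [a] is inserted word-finally. /viberabaf/ → viberabafa.

viberabafa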